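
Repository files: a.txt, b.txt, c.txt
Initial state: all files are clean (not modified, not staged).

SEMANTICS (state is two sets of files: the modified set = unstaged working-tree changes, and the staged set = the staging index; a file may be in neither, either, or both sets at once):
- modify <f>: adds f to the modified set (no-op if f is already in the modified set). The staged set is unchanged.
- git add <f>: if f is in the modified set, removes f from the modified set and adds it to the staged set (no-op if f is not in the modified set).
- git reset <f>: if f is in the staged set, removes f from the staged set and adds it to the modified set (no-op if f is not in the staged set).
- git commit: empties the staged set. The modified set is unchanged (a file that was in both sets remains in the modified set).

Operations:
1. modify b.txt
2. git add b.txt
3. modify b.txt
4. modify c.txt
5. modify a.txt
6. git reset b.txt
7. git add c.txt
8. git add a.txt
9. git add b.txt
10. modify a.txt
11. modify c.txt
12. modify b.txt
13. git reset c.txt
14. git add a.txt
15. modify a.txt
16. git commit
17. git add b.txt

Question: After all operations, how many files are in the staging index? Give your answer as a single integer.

After op 1 (modify b.txt): modified={b.txt} staged={none}
After op 2 (git add b.txt): modified={none} staged={b.txt}
After op 3 (modify b.txt): modified={b.txt} staged={b.txt}
After op 4 (modify c.txt): modified={b.txt, c.txt} staged={b.txt}
After op 5 (modify a.txt): modified={a.txt, b.txt, c.txt} staged={b.txt}
After op 6 (git reset b.txt): modified={a.txt, b.txt, c.txt} staged={none}
After op 7 (git add c.txt): modified={a.txt, b.txt} staged={c.txt}
After op 8 (git add a.txt): modified={b.txt} staged={a.txt, c.txt}
After op 9 (git add b.txt): modified={none} staged={a.txt, b.txt, c.txt}
After op 10 (modify a.txt): modified={a.txt} staged={a.txt, b.txt, c.txt}
After op 11 (modify c.txt): modified={a.txt, c.txt} staged={a.txt, b.txt, c.txt}
After op 12 (modify b.txt): modified={a.txt, b.txt, c.txt} staged={a.txt, b.txt, c.txt}
After op 13 (git reset c.txt): modified={a.txt, b.txt, c.txt} staged={a.txt, b.txt}
After op 14 (git add a.txt): modified={b.txt, c.txt} staged={a.txt, b.txt}
After op 15 (modify a.txt): modified={a.txt, b.txt, c.txt} staged={a.txt, b.txt}
After op 16 (git commit): modified={a.txt, b.txt, c.txt} staged={none}
After op 17 (git add b.txt): modified={a.txt, c.txt} staged={b.txt}
Final staged set: {b.txt} -> count=1

Answer: 1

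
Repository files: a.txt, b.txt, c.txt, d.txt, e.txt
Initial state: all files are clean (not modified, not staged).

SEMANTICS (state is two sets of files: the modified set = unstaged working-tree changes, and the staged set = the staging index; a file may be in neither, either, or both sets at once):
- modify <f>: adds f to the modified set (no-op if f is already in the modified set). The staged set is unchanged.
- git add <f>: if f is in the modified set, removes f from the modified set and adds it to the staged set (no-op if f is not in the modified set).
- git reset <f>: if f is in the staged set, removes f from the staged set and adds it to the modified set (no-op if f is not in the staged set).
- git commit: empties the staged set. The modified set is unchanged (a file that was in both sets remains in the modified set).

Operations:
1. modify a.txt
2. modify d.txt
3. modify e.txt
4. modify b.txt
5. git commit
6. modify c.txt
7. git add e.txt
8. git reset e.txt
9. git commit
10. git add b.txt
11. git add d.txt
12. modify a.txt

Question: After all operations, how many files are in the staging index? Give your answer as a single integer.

Answer: 2

Derivation:
After op 1 (modify a.txt): modified={a.txt} staged={none}
After op 2 (modify d.txt): modified={a.txt, d.txt} staged={none}
After op 3 (modify e.txt): modified={a.txt, d.txt, e.txt} staged={none}
After op 4 (modify b.txt): modified={a.txt, b.txt, d.txt, e.txt} staged={none}
After op 5 (git commit): modified={a.txt, b.txt, d.txt, e.txt} staged={none}
After op 6 (modify c.txt): modified={a.txt, b.txt, c.txt, d.txt, e.txt} staged={none}
After op 7 (git add e.txt): modified={a.txt, b.txt, c.txt, d.txt} staged={e.txt}
After op 8 (git reset e.txt): modified={a.txt, b.txt, c.txt, d.txt, e.txt} staged={none}
After op 9 (git commit): modified={a.txt, b.txt, c.txt, d.txt, e.txt} staged={none}
After op 10 (git add b.txt): modified={a.txt, c.txt, d.txt, e.txt} staged={b.txt}
After op 11 (git add d.txt): modified={a.txt, c.txt, e.txt} staged={b.txt, d.txt}
After op 12 (modify a.txt): modified={a.txt, c.txt, e.txt} staged={b.txt, d.txt}
Final staged set: {b.txt, d.txt} -> count=2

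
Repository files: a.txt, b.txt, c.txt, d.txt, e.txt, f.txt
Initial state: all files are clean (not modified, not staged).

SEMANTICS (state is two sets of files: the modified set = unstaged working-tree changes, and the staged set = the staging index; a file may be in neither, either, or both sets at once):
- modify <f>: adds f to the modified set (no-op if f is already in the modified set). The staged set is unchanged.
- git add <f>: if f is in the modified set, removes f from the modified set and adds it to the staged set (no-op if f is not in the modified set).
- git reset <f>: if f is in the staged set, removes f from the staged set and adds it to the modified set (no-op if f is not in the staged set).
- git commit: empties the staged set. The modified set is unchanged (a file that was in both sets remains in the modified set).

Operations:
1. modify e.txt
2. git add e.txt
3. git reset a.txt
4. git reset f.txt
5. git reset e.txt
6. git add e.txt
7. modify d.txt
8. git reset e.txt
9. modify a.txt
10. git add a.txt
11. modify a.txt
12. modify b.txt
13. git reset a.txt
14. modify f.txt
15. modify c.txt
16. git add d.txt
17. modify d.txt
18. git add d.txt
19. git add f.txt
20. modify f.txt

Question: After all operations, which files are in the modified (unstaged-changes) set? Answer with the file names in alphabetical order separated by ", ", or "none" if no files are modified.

Answer: a.txt, b.txt, c.txt, e.txt, f.txt

Derivation:
After op 1 (modify e.txt): modified={e.txt} staged={none}
After op 2 (git add e.txt): modified={none} staged={e.txt}
After op 3 (git reset a.txt): modified={none} staged={e.txt}
After op 4 (git reset f.txt): modified={none} staged={e.txt}
After op 5 (git reset e.txt): modified={e.txt} staged={none}
After op 6 (git add e.txt): modified={none} staged={e.txt}
After op 7 (modify d.txt): modified={d.txt} staged={e.txt}
After op 8 (git reset e.txt): modified={d.txt, e.txt} staged={none}
After op 9 (modify a.txt): modified={a.txt, d.txt, e.txt} staged={none}
After op 10 (git add a.txt): modified={d.txt, e.txt} staged={a.txt}
After op 11 (modify a.txt): modified={a.txt, d.txt, e.txt} staged={a.txt}
After op 12 (modify b.txt): modified={a.txt, b.txt, d.txt, e.txt} staged={a.txt}
After op 13 (git reset a.txt): modified={a.txt, b.txt, d.txt, e.txt} staged={none}
After op 14 (modify f.txt): modified={a.txt, b.txt, d.txt, e.txt, f.txt} staged={none}
After op 15 (modify c.txt): modified={a.txt, b.txt, c.txt, d.txt, e.txt, f.txt} staged={none}
After op 16 (git add d.txt): modified={a.txt, b.txt, c.txt, e.txt, f.txt} staged={d.txt}
After op 17 (modify d.txt): modified={a.txt, b.txt, c.txt, d.txt, e.txt, f.txt} staged={d.txt}
After op 18 (git add d.txt): modified={a.txt, b.txt, c.txt, e.txt, f.txt} staged={d.txt}
After op 19 (git add f.txt): modified={a.txt, b.txt, c.txt, e.txt} staged={d.txt, f.txt}
After op 20 (modify f.txt): modified={a.txt, b.txt, c.txt, e.txt, f.txt} staged={d.txt, f.txt}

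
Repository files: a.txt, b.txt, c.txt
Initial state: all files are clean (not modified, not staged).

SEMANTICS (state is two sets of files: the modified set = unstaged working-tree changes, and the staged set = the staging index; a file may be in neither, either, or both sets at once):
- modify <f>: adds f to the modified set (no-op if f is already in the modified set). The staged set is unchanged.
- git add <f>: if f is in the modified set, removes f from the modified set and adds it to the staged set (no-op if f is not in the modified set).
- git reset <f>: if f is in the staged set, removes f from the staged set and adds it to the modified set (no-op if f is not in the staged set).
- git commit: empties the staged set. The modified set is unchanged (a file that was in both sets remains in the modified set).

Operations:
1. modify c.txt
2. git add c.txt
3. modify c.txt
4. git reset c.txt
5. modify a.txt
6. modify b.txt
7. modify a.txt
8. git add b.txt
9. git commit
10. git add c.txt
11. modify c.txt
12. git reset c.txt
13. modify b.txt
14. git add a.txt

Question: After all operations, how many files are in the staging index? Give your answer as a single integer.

Answer: 1

Derivation:
After op 1 (modify c.txt): modified={c.txt} staged={none}
After op 2 (git add c.txt): modified={none} staged={c.txt}
After op 3 (modify c.txt): modified={c.txt} staged={c.txt}
After op 4 (git reset c.txt): modified={c.txt} staged={none}
After op 5 (modify a.txt): modified={a.txt, c.txt} staged={none}
After op 6 (modify b.txt): modified={a.txt, b.txt, c.txt} staged={none}
After op 7 (modify a.txt): modified={a.txt, b.txt, c.txt} staged={none}
After op 8 (git add b.txt): modified={a.txt, c.txt} staged={b.txt}
After op 9 (git commit): modified={a.txt, c.txt} staged={none}
After op 10 (git add c.txt): modified={a.txt} staged={c.txt}
After op 11 (modify c.txt): modified={a.txt, c.txt} staged={c.txt}
After op 12 (git reset c.txt): modified={a.txt, c.txt} staged={none}
After op 13 (modify b.txt): modified={a.txt, b.txt, c.txt} staged={none}
After op 14 (git add a.txt): modified={b.txt, c.txt} staged={a.txt}
Final staged set: {a.txt} -> count=1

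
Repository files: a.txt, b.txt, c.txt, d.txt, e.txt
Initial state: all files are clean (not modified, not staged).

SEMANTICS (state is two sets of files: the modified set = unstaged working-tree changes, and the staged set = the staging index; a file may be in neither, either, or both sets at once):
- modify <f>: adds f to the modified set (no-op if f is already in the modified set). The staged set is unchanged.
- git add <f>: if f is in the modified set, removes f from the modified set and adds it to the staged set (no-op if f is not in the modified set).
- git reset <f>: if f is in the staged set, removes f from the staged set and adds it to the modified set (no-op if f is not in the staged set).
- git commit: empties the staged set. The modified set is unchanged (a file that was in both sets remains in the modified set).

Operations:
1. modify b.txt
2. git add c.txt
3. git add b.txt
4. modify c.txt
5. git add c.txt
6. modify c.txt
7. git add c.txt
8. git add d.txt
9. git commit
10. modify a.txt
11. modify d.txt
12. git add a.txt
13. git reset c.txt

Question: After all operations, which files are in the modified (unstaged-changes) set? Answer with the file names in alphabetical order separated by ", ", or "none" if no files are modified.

Answer: d.txt

Derivation:
After op 1 (modify b.txt): modified={b.txt} staged={none}
After op 2 (git add c.txt): modified={b.txt} staged={none}
After op 3 (git add b.txt): modified={none} staged={b.txt}
After op 4 (modify c.txt): modified={c.txt} staged={b.txt}
After op 5 (git add c.txt): modified={none} staged={b.txt, c.txt}
After op 6 (modify c.txt): modified={c.txt} staged={b.txt, c.txt}
After op 7 (git add c.txt): modified={none} staged={b.txt, c.txt}
After op 8 (git add d.txt): modified={none} staged={b.txt, c.txt}
After op 9 (git commit): modified={none} staged={none}
After op 10 (modify a.txt): modified={a.txt} staged={none}
After op 11 (modify d.txt): modified={a.txt, d.txt} staged={none}
After op 12 (git add a.txt): modified={d.txt} staged={a.txt}
After op 13 (git reset c.txt): modified={d.txt} staged={a.txt}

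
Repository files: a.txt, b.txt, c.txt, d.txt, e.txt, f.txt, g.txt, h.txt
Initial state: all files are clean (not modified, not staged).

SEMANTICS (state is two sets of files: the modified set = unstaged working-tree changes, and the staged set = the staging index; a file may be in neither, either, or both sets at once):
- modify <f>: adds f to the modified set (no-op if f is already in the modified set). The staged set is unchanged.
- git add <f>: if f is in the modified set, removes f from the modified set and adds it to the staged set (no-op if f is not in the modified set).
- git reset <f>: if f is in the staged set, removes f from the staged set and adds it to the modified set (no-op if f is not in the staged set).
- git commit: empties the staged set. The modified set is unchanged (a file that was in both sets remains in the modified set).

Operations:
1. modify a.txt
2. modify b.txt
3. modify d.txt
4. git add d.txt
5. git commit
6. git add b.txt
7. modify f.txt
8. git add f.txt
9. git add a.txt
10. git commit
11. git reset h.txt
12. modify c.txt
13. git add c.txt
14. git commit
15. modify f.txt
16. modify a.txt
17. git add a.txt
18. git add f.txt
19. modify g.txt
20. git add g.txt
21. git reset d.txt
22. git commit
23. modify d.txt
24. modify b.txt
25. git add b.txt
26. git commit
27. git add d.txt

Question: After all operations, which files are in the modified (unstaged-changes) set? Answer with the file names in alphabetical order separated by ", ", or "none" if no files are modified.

Answer: none

Derivation:
After op 1 (modify a.txt): modified={a.txt} staged={none}
After op 2 (modify b.txt): modified={a.txt, b.txt} staged={none}
After op 3 (modify d.txt): modified={a.txt, b.txt, d.txt} staged={none}
After op 4 (git add d.txt): modified={a.txt, b.txt} staged={d.txt}
After op 5 (git commit): modified={a.txt, b.txt} staged={none}
After op 6 (git add b.txt): modified={a.txt} staged={b.txt}
After op 7 (modify f.txt): modified={a.txt, f.txt} staged={b.txt}
After op 8 (git add f.txt): modified={a.txt} staged={b.txt, f.txt}
After op 9 (git add a.txt): modified={none} staged={a.txt, b.txt, f.txt}
After op 10 (git commit): modified={none} staged={none}
After op 11 (git reset h.txt): modified={none} staged={none}
After op 12 (modify c.txt): modified={c.txt} staged={none}
After op 13 (git add c.txt): modified={none} staged={c.txt}
After op 14 (git commit): modified={none} staged={none}
After op 15 (modify f.txt): modified={f.txt} staged={none}
After op 16 (modify a.txt): modified={a.txt, f.txt} staged={none}
After op 17 (git add a.txt): modified={f.txt} staged={a.txt}
After op 18 (git add f.txt): modified={none} staged={a.txt, f.txt}
After op 19 (modify g.txt): modified={g.txt} staged={a.txt, f.txt}
After op 20 (git add g.txt): modified={none} staged={a.txt, f.txt, g.txt}
After op 21 (git reset d.txt): modified={none} staged={a.txt, f.txt, g.txt}
After op 22 (git commit): modified={none} staged={none}
After op 23 (modify d.txt): modified={d.txt} staged={none}
After op 24 (modify b.txt): modified={b.txt, d.txt} staged={none}
After op 25 (git add b.txt): modified={d.txt} staged={b.txt}
After op 26 (git commit): modified={d.txt} staged={none}
After op 27 (git add d.txt): modified={none} staged={d.txt}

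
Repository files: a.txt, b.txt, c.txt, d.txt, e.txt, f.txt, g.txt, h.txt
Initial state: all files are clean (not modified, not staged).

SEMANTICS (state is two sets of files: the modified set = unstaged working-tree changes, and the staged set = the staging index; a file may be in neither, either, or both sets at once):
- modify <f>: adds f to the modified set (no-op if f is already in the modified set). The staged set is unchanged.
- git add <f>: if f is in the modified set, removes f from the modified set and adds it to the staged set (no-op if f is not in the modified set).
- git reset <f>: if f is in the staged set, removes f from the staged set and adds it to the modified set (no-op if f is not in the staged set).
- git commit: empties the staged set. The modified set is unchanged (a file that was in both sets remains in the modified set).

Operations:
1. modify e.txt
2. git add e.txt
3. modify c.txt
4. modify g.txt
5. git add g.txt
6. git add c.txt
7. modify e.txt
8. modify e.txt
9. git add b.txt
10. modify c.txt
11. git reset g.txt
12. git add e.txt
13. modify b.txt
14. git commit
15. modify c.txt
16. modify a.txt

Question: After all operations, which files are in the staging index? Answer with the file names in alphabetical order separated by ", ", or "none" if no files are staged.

Answer: none

Derivation:
After op 1 (modify e.txt): modified={e.txt} staged={none}
After op 2 (git add e.txt): modified={none} staged={e.txt}
After op 3 (modify c.txt): modified={c.txt} staged={e.txt}
After op 4 (modify g.txt): modified={c.txt, g.txt} staged={e.txt}
After op 5 (git add g.txt): modified={c.txt} staged={e.txt, g.txt}
After op 6 (git add c.txt): modified={none} staged={c.txt, e.txt, g.txt}
After op 7 (modify e.txt): modified={e.txt} staged={c.txt, e.txt, g.txt}
After op 8 (modify e.txt): modified={e.txt} staged={c.txt, e.txt, g.txt}
After op 9 (git add b.txt): modified={e.txt} staged={c.txt, e.txt, g.txt}
After op 10 (modify c.txt): modified={c.txt, e.txt} staged={c.txt, e.txt, g.txt}
After op 11 (git reset g.txt): modified={c.txt, e.txt, g.txt} staged={c.txt, e.txt}
After op 12 (git add e.txt): modified={c.txt, g.txt} staged={c.txt, e.txt}
After op 13 (modify b.txt): modified={b.txt, c.txt, g.txt} staged={c.txt, e.txt}
After op 14 (git commit): modified={b.txt, c.txt, g.txt} staged={none}
After op 15 (modify c.txt): modified={b.txt, c.txt, g.txt} staged={none}
After op 16 (modify a.txt): modified={a.txt, b.txt, c.txt, g.txt} staged={none}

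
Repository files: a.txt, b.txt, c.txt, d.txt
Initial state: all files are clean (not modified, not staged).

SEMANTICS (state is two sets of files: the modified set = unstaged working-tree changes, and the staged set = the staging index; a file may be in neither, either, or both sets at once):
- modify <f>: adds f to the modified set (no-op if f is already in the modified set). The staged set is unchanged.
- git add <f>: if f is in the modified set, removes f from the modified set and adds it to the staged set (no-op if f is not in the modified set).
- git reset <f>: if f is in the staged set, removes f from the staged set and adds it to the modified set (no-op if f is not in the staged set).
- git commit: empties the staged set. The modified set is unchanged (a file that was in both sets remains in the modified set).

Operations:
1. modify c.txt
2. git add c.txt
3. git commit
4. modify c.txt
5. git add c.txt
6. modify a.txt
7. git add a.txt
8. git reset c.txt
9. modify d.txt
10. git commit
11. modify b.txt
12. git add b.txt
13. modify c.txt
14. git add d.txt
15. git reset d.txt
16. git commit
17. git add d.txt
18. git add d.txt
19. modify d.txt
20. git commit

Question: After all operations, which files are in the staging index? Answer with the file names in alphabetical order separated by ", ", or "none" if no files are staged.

After op 1 (modify c.txt): modified={c.txt} staged={none}
After op 2 (git add c.txt): modified={none} staged={c.txt}
After op 3 (git commit): modified={none} staged={none}
After op 4 (modify c.txt): modified={c.txt} staged={none}
After op 5 (git add c.txt): modified={none} staged={c.txt}
After op 6 (modify a.txt): modified={a.txt} staged={c.txt}
After op 7 (git add a.txt): modified={none} staged={a.txt, c.txt}
After op 8 (git reset c.txt): modified={c.txt} staged={a.txt}
After op 9 (modify d.txt): modified={c.txt, d.txt} staged={a.txt}
After op 10 (git commit): modified={c.txt, d.txt} staged={none}
After op 11 (modify b.txt): modified={b.txt, c.txt, d.txt} staged={none}
After op 12 (git add b.txt): modified={c.txt, d.txt} staged={b.txt}
After op 13 (modify c.txt): modified={c.txt, d.txt} staged={b.txt}
After op 14 (git add d.txt): modified={c.txt} staged={b.txt, d.txt}
After op 15 (git reset d.txt): modified={c.txt, d.txt} staged={b.txt}
After op 16 (git commit): modified={c.txt, d.txt} staged={none}
After op 17 (git add d.txt): modified={c.txt} staged={d.txt}
After op 18 (git add d.txt): modified={c.txt} staged={d.txt}
After op 19 (modify d.txt): modified={c.txt, d.txt} staged={d.txt}
After op 20 (git commit): modified={c.txt, d.txt} staged={none}

Answer: none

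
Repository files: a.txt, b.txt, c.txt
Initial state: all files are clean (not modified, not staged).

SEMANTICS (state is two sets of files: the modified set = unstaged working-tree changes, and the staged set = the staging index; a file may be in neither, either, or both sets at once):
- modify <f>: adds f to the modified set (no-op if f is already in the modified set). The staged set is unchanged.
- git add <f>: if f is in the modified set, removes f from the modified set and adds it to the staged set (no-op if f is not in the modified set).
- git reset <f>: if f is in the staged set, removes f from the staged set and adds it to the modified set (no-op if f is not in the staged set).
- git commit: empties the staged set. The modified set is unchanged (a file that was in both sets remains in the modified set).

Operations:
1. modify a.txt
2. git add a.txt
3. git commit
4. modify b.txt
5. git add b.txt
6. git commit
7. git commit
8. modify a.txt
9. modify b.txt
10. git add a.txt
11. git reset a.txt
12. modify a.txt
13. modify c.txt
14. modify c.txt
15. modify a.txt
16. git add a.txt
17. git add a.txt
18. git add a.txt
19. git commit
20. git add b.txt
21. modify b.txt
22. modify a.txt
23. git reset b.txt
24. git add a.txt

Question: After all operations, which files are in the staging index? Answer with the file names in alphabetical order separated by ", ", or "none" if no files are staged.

After op 1 (modify a.txt): modified={a.txt} staged={none}
After op 2 (git add a.txt): modified={none} staged={a.txt}
After op 3 (git commit): modified={none} staged={none}
After op 4 (modify b.txt): modified={b.txt} staged={none}
After op 5 (git add b.txt): modified={none} staged={b.txt}
After op 6 (git commit): modified={none} staged={none}
After op 7 (git commit): modified={none} staged={none}
After op 8 (modify a.txt): modified={a.txt} staged={none}
After op 9 (modify b.txt): modified={a.txt, b.txt} staged={none}
After op 10 (git add a.txt): modified={b.txt} staged={a.txt}
After op 11 (git reset a.txt): modified={a.txt, b.txt} staged={none}
After op 12 (modify a.txt): modified={a.txt, b.txt} staged={none}
After op 13 (modify c.txt): modified={a.txt, b.txt, c.txt} staged={none}
After op 14 (modify c.txt): modified={a.txt, b.txt, c.txt} staged={none}
After op 15 (modify a.txt): modified={a.txt, b.txt, c.txt} staged={none}
After op 16 (git add a.txt): modified={b.txt, c.txt} staged={a.txt}
After op 17 (git add a.txt): modified={b.txt, c.txt} staged={a.txt}
After op 18 (git add a.txt): modified={b.txt, c.txt} staged={a.txt}
After op 19 (git commit): modified={b.txt, c.txt} staged={none}
After op 20 (git add b.txt): modified={c.txt} staged={b.txt}
After op 21 (modify b.txt): modified={b.txt, c.txt} staged={b.txt}
After op 22 (modify a.txt): modified={a.txt, b.txt, c.txt} staged={b.txt}
After op 23 (git reset b.txt): modified={a.txt, b.txt, c.txt} staged={none}
After op 24 (git add a.txt): modified={b.txt, c.txt} staged={a.txt}

Answer: a.txt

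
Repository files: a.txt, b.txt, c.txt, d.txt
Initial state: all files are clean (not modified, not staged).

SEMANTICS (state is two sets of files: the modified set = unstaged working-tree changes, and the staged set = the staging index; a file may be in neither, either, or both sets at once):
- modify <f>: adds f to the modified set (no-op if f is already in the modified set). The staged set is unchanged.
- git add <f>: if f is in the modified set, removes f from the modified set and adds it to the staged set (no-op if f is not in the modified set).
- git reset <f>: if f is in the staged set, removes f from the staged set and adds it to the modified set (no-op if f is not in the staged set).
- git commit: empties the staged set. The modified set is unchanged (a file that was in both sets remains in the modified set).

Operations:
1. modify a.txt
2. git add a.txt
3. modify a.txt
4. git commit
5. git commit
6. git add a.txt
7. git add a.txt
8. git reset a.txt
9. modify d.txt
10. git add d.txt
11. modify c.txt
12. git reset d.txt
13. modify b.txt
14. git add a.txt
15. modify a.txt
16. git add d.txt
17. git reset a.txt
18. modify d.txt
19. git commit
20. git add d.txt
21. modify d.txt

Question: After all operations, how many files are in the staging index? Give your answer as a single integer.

Answer: 1

Derivation:
After op 1 (modify a.txt): modified={a.txt} staged={none}
After op 2 (git add a.txt): modified={none} staged={a.txt}
After op 3 (modify a.txt): modified={a.txt} staged={a.txt}
After op 4 (git commit): modified={a.txt} staged={none}
After op 5 (git commit): modified={a.txt} staged={none}
After op 6 (git add a.txt): modified={none} staged={a.txt}
After op 7 (git add a.txt): modified={none} staged={a.txt}
After op 8 (git reset a.txt): modified={a.txt} staged={none}
After op 9 (modify d.txt): modified={a.txt, d.txt} staged={none}
After op 10 (git add d.txt): modified={a.txt} staged={d.txt}
After op 11 (modify c.txt): modified={a.txt, c.txt} staged={d.txt}
After op 12 (git reset d.txt): modified={a.txt, c.txt, d.txt} staged={none}
After op 13 (modify b.txt): modified={a.txt, b.txt, c.txt, d.txt} staged={none}
After op 14 (git add a.txt): modified={b.txt, c.txt, d.txt} staged={a.txt}
After op 15 (modify a.txt): modified={a.txt, b.txt, c.txt, d.txt} staged={a.txt}
After op 16 (git add d.txt): modified={a.txt, b.txt, c.txt} staged={a.txt, d.txt}
After op 17 (git reset a.txt): modified={a.txt, b.txt, c.txt} staged={d.txt}
After op 18 (modify d.txt): modified={a.txt, b.txt, c.txt, d.txt} staged={d.txt}
After op 19 (git commit): modified={a.txt, b.txt, c.txt, d.txt} staged={none}
After op 20 (git add d.txt): modified={a.txt, b.txt, c.txt} staged={d.txt}
After op 21 (modify d.txt): modified={a.txt, b.txt, c.txt, d.txt} staged={d.txt}
Final staged set: {d.txt} -> count=1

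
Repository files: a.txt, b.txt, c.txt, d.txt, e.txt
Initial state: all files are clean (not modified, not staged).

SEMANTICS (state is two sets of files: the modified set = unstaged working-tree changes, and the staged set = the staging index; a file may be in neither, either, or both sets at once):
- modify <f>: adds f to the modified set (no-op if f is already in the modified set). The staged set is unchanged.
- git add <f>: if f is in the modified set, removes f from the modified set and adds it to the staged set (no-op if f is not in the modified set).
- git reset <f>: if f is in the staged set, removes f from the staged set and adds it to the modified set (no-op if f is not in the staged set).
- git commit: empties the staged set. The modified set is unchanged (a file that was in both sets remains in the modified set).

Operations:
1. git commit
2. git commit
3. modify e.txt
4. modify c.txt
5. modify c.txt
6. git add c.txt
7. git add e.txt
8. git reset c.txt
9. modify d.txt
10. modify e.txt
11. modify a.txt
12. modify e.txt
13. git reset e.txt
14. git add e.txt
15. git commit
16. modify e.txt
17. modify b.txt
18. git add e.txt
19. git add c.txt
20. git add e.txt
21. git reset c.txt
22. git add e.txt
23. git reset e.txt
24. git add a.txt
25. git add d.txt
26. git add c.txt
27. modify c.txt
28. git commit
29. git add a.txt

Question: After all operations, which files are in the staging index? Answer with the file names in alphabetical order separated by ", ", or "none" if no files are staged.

After op 1 (git commit): modified={none} staged={none}
After op 2 (git commit): modified={none} staged={none}
After op 3 (modify e.txt): modified={e.txt} staged={none}
After op 4 (modify c.txt): modified={c.txt, e.txt} staged={none}
After op 5 (modify c.txt): modified={c.txt, e.txt} staged={none}
After op 6 (git add c.txt): modified={e.txt} staged={c.txt}
After op 7 (git add e.txt): modified={none} staged={c.txt, e.txt}
After op 8 (git reset c.txt): modified={c.txt} staged={e.txt}
After op 9 (modify d.txt): modified={c.txt, d.txt} staged={e.txt}
After op 10 (modify e.txt): modified={c.txt, d.txt, e.txt} staged={e.txt}
After op 11 (modify a.txt): modified={a.txt, c.txt, d.txt, e.txt} staged={e.txt}
After op 12 (modify e.txt): modified={a.txt, c.txt, d.txt, e.txt} staged={e.txt}
After op 13 (git reset e.txt): modified={a.txt, c.txt, d.txt, e.txt} staged={none}
After op 14 (git add e.txt): modified={a.txt, c.txt, d.txt} staged={e.txt}
After op 15 (git commit): modified={a.txt, c.txt, d.txt} staged={none}
After op 16 (modify e.txt): modified={a.txt, c.txt, d.txt, e.txt} staged={none}
After op 17 (modify b.txt): modified={a.txt, b.txt, c.txt, d.txt, e.txt} staged={none}
After op 18 (git add e.txt): modified={a.txt, b.txt, c.txt, d.txt} staged={e.txt}
After op 19 (git add c.txt): modified={a.txt, b.txt, d.txt} staged={c.txt, e.txt}
After op 20 (git add e.txt): modified={a.txt, b.txt, d.txt} staged={c.txt, e.txt}
After op 21 (git reset c.txt): modified={a.txt, b.txt, c.txt, d.txt} staged={e.txt}
After op 22 (git add e.txt): modified={a.txt, b.txt, c.txt, d.txt} staged={e.txt}
After op 23 (git reset e.txt): modified={a.txt, b.txt, c.txt, d.txt, e.txt} staged={none}
After op 24 (git add a.txt): modified={b.txt, c.txt, d.txt, e.txt} staged={a.txt}
After op 25 (git add d.txt): modified={b.txt, c.txt, e.txt} staged={a.txt, d.txt}
After op 26 (git add c.txt): modified={b.txt, e.txt} staged={a.txt, c.txt, d.txt}
After op 27 (modify c.txt): modified={b.txt, c.txt, e.txt} staged={a.txt, c.txt, d.txt}
After op 28 (git commit): modified={b.txt, c.txt, e.txt} staged={none}
After op 29 (git add a.txt): modified={b.txt, c.txt, e.txt} staged={none}

Answer: none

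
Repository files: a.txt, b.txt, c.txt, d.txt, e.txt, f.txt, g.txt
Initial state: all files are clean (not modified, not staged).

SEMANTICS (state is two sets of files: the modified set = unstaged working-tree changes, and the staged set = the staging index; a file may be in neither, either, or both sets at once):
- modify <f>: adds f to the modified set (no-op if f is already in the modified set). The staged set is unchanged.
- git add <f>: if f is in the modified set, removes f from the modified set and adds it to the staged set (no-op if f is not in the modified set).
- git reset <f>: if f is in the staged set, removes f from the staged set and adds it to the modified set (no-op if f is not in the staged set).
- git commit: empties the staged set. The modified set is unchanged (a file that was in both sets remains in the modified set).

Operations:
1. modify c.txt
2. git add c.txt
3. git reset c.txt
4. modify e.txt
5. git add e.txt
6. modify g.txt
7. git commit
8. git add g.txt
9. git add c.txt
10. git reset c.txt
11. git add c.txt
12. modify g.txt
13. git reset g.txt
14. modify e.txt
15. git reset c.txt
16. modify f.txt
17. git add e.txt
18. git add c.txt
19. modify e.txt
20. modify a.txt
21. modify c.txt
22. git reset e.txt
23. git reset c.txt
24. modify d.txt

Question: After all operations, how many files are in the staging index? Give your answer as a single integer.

Answer: 0

Derivation:
After op 1 (modify c.txt): modified={c.txt} staged={none}
After op 2 (git add c.txt): modified={none} staged={c.txt}
After op 3 (git reset c.txt): modified={c.txt} staged={none}
After op 4 (modify e.txt): modified={c.txt, e.txt} staged={none}
After op 5 (git add e.txt): modified={c.txt} staged={e.txt}
After op 6 (modify g.txt): modified={c.txt, g.txt} staged={e.txt}
After op 7 (git commit): modified={c.txt, g.txt} staged={none}
After op 8 (git add g.txt): modified={c.txt} staged={g.txt}
After op 9 (git add c.txt): modified={none} staged={c.txt, g.txt}
After op 10 (git reset c.txt): modified={c.txt} staged={g.txt}
After op 11 (git add c.txt): modified={none} staged={c.txt, g.txt}
After op 12 (modify g.txt): modified={g.txt} staged={c.txt, g.txt}
After op 13 (git reset g.txt): modified={g.txt} staged={c.txt}
After op 14 (modify e.txt): modified={e.txt, g.txt} staged={c.txt}
After op 15 (git reset c.txt): modified={c.txt, e.txt, g.txt} staged={none}
After op 16 (modify f.txt): modified={c.txt, e.txt, f.txt, g.txt} staged={none}
After op 17 (git add e.txt): modified={c.txt, f.txt, g.txt} staged={e.txt}
After op 18 (git add c.txt): modified={f.txt, g.txt} staged={c.txt, e.txt}
After op 19 (modify e.txt): modified={e.txt, f.txt, g.txt} staged={c.txt, e.txt}
After op 20 (modify a.txt): modified={a.txt, e.txt, f.txt, g.txt} staged={c.txt, e.txt}
After op 21 (modify c.txt): modified={a.txt, c.txt, e.txt, f.txt, g.txt} staged={c.txt, e.txt}
After op 22 (git reset e.txt): modified={a.txt, c.txt, e.txt, f.txt, g.txt} staged={c.txt}
After op 23 (git reset c.txt): modified={a.txt, c.txt, e.txt, f.txt, g.txt} staged={none}
After op 24 (modify d.txt): modified={a.txt, c.txt, d.txt, e.txt, f.txt, g.txt} staged={none}
Final staged set: {none} -> count=0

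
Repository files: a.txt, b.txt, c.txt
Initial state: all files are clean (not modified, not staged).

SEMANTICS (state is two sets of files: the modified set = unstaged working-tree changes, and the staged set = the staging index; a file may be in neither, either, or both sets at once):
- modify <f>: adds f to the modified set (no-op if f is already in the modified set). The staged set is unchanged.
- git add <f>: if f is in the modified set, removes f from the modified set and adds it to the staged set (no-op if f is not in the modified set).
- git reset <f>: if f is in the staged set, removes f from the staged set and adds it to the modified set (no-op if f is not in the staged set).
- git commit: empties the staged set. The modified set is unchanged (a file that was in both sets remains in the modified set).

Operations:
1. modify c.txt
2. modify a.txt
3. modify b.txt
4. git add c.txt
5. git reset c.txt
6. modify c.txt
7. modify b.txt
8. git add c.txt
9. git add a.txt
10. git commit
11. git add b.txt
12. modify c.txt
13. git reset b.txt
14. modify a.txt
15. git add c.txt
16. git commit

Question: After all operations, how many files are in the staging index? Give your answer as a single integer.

After op 1 (modify c.txt): modified={c.txt} staged={none}
After op 2 (modify a.txt): modified={a.txt, c.txt} staged={none}
After op 3 (modify b.txt): modified={a.txt, b.txt, c.txt} staged={none}
After op 4 (git add c.txt): modified={a.txt, b.txt} staged={c.txt}
After op 5 (git reset c.txt): modified={a.txt, b.txt, c.txt} staged={none}
After op 6 (modify c.txt): modified={a.txt, b.txt, c.txt} staged={none}
After op 7 (modify b.txt): modified={a.txt, b.txt, c.txt} staged={none}
After op 8 (git add c.txt): modified={a.txt, b.txt} staged={c.txt}
After op 9 (git add a.txt): modified={b.txt} staged={a.txt, c.txt}
After op 10 (git commit): modified={b.txt} staged={none}
After op 11 (git add b.txt): modified={none} staged={b.txt}
After op 12 (modify c.txt): modified={c.txt} staged={b.txt}
After op 13 (git reset b.txt): modified={b.txt, c.txt} staged={none}
After op 14 (modify a.txt): modified={a.txt, b.txt, c.txt} staged={none}
After op 15 (git add c.txt): modified={a.txt, b.txt} staged={c.txt}
After op 16 (git commit): modified={a.txt, b.txt} staged={none}
Final staged set: {none} -> count=0

Answer: 0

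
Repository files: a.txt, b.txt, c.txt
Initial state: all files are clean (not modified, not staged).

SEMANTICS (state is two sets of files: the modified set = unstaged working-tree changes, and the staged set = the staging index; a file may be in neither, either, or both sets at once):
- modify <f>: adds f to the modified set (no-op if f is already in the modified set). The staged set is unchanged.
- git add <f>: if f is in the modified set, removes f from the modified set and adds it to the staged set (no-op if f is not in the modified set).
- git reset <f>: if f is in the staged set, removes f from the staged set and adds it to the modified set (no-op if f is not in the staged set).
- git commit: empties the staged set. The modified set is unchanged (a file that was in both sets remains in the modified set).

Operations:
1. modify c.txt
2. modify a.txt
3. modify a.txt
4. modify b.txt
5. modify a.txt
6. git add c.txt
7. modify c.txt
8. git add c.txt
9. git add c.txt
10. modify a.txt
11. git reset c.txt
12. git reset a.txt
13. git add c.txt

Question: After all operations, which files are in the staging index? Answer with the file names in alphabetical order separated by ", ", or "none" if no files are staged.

After op 1 (modify c.txt): modified={c.txt} staged={none}
After op 2 (modify a.txt): modified={a.txt, c.txt} staged={none}
After op 3 (modify a.txt): modified={a.txt, c.txt} staged={none}
After op 4 (modify b.txt): modified={a.txt, b.txt, c.txt} staged={none}
After op 5 (modify a.txt): modified={a.txt, b.txt, c.txt} staged={none}
After op 6 (git add c.txt): modified={a.txt, b.txt} staged={c.txt}
After op 7 (modify c.txt): modified={a.txt, b.txt, c.txt} staged={c.txt}
After op 8 (git add c.txt): modified={a.txt, b.txt} staged={c.txt}
After op 9 (git add c.txt): modified={a.txt, b.txt} staged={c.txt}
After op 10 (modify a.txt): modified={a.txt, b.txt} staged={c.txt}
After op 11 (git reset c.txt): modified={a.txt, b.txt, c.txt} staged={none}
After op 12 (git reset a.txt): modified={a.txt, b.txt, c.txt} staged={none}
After op 13 (git add c.txt): modified={a.txt, b.txt} staged={c.txt}

Answer: c.txt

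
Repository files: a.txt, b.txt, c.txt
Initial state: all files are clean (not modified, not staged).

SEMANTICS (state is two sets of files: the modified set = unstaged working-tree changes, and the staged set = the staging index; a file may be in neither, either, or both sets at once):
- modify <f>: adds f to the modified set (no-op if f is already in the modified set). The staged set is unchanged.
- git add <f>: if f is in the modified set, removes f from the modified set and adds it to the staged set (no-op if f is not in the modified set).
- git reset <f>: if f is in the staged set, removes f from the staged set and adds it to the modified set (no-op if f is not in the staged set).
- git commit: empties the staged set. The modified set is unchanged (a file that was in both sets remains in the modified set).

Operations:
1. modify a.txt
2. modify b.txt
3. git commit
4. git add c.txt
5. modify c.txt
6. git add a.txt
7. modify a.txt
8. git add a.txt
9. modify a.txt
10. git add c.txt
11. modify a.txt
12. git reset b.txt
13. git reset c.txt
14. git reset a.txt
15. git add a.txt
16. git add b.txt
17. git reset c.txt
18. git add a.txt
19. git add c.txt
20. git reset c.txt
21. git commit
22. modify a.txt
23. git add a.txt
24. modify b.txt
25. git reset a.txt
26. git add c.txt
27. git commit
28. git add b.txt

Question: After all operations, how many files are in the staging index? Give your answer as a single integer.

After op 1 (modify a.txt): modified={a.txt} staged={none}
After op 2 (modify b.txt): modified={a.txt, b.txt} staged={none}
After op 3 (git commit): modified={a.txt, b.txt} staged={none}
After op 4 (git add c.txt): modified={a.txt, b.txt} staged={none}
After op 5 (modify c.txt): modified={a.txt, b.txt, c.txt} staged={none}
After op 6 (git add a.txt): modified={b.txt, c.txt} staged={a.txt}
After op 7 (modify a.txt): modified={a.txt, b.txt, c.txt} staged={a.txt}
After op 8 (git add a.txt): modified={b.txt, c.txt} staged={a.txt}
After op 9 (modify a.txt): modified={a.txt, b.txt, c.txt} staged={a.txt}
After op 10 (git add c.txt): modified={a.txt, b.txt} staged={a.txt, c.txt}
After op 11 (modify a.txt): modified={a.txt, b.txt} staged={a.txt, c.txt}
After op 12 (git reset b.txt): modified={a.txt, b.txt} staged={a.txt, c.txt}
After op 13 (git reset c.txt): modified={a.txt, b.txt, c.txt} staged={a.txt}
After op 14 (git reset a.txt): modified={a.txt, b.txt, c.txt} staged={none}
After op 15 (git add a.txt): modified={b.txt, c.txt} staged={a.txt}
After op 16 (git add b.txt): modified={c.txt} staged={a.txt, b.txt}
After op 17 (git reset c.txt): modified={c.txt} staged={a.txt, b.txt}
After op 18 (git add a.txt): modified={c.txt} staged={a.txt, b.txt}
After op 19 (git add c.txt): modified={none} staged={a.txt, b.txt, c.txt}
After op 20 (git reset c.txt): modified={c.txt} staged={a.txt, b.txt}
After op 21 (git commit): modified={c.txt} staged={none}
After op 22 (modify a.txt): modified={a.txt, c.txt} staged={none}
After op 23 (git add a.txt): modified={c.txt} staged={a.txt}
After op 24 (modify b.txt): modified={b.txt, c.txt} staged={a.txt}
After op 25 (git reset a.txt): modified={a.txt, b.txt, c.txt} staged={none}
After op 26 (git add c.txt): modified={a.txt, b.txt} staged={c.txt}
After op 27 (git commit): modified={a.txt, b.txt} staged={none}
After op 28 (git add b.txt): modified={a.txt} staged={b.txt}
Final staged set: {b.txt} -> count=1

Answer: 1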